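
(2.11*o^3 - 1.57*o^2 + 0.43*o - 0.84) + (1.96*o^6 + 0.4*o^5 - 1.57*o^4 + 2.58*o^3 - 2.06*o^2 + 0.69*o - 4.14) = 1.96*o^6 + 0.4*o^5 - 1.57*o^4 + 4.69*o^3 - 3.63*o^2 + 1.12*o - 4.98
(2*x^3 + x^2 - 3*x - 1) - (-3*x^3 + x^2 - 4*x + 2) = 5*x^3 + x - 3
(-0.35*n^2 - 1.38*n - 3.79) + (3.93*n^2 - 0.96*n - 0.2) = 3.58*n^2 - 2.34*n - 3.99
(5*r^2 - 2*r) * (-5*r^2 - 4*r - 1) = -25*r^4 - 10*r^3 + 3*r^2 + 2*r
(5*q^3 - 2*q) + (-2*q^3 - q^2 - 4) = 3*q^3 - q^2 - 2*q - 4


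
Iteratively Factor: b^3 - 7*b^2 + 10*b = (b - 2)*(b^2 - 5*b) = (b - 5)*(b - 2)*(b)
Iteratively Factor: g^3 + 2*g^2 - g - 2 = (g - 1)*(g^2 + 3*g + 2) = (g - 1)*(g + 1)*(g + 2)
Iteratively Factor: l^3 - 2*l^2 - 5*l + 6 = (l + 2)*(l^2 - 4*l + 3) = (l - 1)*(l + 2)*(l - 3)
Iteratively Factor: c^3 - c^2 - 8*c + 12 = (c + 3)*(c^2 - 4*c + 4) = (c - 2)*(c + 3)*(c - 2)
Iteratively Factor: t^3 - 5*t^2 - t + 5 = (t + 1)*(t^2 - 6*t + 5) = (t - 5)*(t + 1)*(t - 1)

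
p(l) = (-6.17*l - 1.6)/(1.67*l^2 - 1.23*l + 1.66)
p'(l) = (1.23 - 3.34*l)*(-6.17*l - 1.6)/(1.67*l^2 - 1.23*l + 1.66)^2 - 6.17/(1.67*l^2 - 1.23*l + 1.66)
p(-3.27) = 0.79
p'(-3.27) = 0.15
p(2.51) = -1.88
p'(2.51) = 0.80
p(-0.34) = 0.22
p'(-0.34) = -2.49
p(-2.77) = 0.87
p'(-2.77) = 0.16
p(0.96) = -3.73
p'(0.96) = 0.59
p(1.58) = -2.92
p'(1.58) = 1.45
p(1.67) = -2.79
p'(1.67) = 1.40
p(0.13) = -1.57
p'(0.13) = -4.86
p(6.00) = -0.71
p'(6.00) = 0.13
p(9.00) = -0.45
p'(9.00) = 0.05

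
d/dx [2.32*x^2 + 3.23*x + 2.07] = 4.64*x + 3.23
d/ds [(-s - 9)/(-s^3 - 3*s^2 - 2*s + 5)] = (s^3 + 3*s^2 + 2*s - (s + 9)*(3*s^2 + 6*s + 2) - 5)/(s^3 + 3*s^2 + 2*s - 5)^2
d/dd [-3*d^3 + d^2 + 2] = d*(2 - 9*d)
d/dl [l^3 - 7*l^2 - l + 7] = 3*l^2 - 14*l - 1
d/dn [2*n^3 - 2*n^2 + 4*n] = 6*n^2 - 4*n + 4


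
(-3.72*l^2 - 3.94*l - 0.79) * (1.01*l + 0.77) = -3.7572*l^3 - 6.8438*l^2 - 3.8317*l - 0.6083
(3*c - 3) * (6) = 18*c - 18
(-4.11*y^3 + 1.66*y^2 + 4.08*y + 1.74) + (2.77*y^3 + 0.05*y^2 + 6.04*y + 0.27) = -1.34*y^3 + 1.71*y^2 + 10.12*y + 2.01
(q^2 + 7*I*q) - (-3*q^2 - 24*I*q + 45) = 4*q^2 + 31*I*q - 45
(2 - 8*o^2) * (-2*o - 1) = 16*o^3 + 8*o^2 - 4*o - 2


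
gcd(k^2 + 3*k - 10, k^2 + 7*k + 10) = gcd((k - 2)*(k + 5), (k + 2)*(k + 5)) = k + 5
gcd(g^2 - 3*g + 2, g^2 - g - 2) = g - 2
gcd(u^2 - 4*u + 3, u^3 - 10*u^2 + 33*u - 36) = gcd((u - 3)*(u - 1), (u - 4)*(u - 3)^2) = u - 3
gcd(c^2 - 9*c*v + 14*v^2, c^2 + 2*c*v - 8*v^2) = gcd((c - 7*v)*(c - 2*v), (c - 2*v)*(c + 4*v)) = -c + 2*v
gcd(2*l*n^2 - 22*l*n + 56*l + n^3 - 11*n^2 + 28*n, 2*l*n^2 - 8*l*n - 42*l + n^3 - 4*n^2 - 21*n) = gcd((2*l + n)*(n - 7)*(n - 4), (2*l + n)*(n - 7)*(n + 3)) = 2*l*n - 14*l + n^2 - 7*n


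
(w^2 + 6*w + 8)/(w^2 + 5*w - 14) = (w^2 + 6*w + 8)/(w^2 + 5*w - 14)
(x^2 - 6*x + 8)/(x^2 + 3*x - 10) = (x - 4)/(x + 5)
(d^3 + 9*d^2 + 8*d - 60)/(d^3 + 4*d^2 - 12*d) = (d + 5)/d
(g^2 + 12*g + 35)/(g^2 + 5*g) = (g + 7)/g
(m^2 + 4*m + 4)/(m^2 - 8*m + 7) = (m^2 + 4*m + 4)/(m^2 - 8*m + 7)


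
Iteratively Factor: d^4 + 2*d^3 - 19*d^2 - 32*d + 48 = (d + 4)*(d^3 - 2*d^2 - 11*d + 12) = (d + 3)*(d + 4)*(d^2 - 5*d + 4) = (d - 4)*(d + 3)*(d + 4)*(d - 1)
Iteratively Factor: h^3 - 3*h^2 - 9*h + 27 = (h - 3)*(h^2 - 9) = (h - 3)^2*(h + 3)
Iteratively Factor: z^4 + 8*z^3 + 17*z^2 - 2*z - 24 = (z + 2)*(z^3 + 6*z^2 + 5*z - 12) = (z + 2)*(z + 3)*(z^2 + 3*z - 4) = (z + 2)*(z + 3)*(z + 4)*(z - 1)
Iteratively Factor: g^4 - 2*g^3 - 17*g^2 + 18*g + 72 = (g - 3)*(g^3 + g^2 - 14*g - 24) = (g - 3)*(g + 2)*(g^2 - g - 12) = (g - 4)*(g - 3)*(g + 2)*(g + 3)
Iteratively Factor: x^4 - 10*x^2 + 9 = (x - 1)*(x^3 + x^2 - 9*x - 9) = (x - 3)*(x - 1)*(x^2 + 4*x + 3) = (x - 3)*(x - 1)*(x + 3)*(x + 1)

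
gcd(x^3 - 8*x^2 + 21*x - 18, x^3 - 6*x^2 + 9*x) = x^2 - 6*x + 9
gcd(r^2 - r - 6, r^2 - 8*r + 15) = r - 3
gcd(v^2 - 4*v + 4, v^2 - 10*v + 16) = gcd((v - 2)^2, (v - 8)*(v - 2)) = v - 2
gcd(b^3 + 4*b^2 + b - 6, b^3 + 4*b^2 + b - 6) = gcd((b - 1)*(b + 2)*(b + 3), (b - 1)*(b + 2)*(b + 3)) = b^3 + 4*b^2 + b - 6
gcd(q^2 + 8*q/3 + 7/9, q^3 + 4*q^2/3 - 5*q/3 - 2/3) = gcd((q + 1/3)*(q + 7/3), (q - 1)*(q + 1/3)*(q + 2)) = q + 1/3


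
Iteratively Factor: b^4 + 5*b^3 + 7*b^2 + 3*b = (b)*(b^3 + 5*b^2 + 7*b + 3) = b*(b + 1)*(b^2 + 4*b + 3) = b*(b + 1)*(b + 3)*(b + 1)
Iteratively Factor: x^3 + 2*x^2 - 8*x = (x)*(x^2 + 2*x - 8) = x*(x - 2)*(x + 4)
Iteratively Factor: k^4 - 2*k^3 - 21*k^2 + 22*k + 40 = (k - 2)*(k^3 - 21*k - 20) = (k - 2)*(k + 1)*(k^2 - k - 20) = (k - 2)*(k + 1)*(k + 4)*(k - 5)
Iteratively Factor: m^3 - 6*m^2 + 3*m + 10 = (m - 5)*(m^2 - m - 2) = (m - 5)*(m + 1)*(m - 2)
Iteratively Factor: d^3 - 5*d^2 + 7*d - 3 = (d - 1)*(d^2 - 4*d + 3) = (d - 3)*(d - 1)*(d - 1)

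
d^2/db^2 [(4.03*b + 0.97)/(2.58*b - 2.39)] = 62.612988/(2.58*b - 2.39)^3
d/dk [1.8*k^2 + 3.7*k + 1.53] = 3.6*k + 3.7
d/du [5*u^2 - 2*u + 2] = 10*u - 2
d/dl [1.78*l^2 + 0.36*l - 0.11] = 3.56*l + 0.36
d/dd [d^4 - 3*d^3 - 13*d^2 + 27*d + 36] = 4*d^3 - 9*d^2 - 26*d + 27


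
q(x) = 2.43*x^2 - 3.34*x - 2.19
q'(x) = 4.86*x - 3.34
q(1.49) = -1.77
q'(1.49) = 3.90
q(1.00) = -3.10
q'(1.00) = 1.52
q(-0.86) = 2.48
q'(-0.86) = -7.52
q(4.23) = 27.16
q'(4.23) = 17.22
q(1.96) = 0.60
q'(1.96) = 6.19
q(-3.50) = 39.27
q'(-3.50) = -20.35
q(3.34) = 13.76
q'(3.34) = 12.89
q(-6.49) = 121.84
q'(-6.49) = -34.88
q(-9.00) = 224.70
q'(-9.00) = -47.08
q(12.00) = 307.65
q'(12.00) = 54.98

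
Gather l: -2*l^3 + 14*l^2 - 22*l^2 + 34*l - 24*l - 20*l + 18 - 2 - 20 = -2*l^3 - 8*l^2 - 10*l - 4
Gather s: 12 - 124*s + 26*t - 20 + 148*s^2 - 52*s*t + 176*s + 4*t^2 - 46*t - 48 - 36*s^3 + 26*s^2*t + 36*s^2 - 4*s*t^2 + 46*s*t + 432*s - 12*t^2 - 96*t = -36*s^3 + s^2*(26*t + 184) + s*(-4*t^2 - 6*t + 484) - 8*t^2 - 116*t - 56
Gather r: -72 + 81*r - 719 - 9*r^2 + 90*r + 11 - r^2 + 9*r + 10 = -10*r^2 + 180*r - 770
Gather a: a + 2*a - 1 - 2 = 3*a - 3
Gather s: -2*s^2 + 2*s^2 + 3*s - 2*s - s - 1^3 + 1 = 0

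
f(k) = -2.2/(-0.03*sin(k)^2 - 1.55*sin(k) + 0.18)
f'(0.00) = -105.25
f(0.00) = -12.22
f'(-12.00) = -6.74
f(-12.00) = 3.33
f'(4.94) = -0.27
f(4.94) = -1.32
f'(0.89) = -2.03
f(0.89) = 2.11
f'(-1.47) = -0.12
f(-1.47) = -1.30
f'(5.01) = -0.36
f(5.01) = -1.35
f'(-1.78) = 0.25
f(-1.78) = -1.32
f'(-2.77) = 5.74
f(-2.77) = -2.98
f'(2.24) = 1.96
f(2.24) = 2.09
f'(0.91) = -1.91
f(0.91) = 2.07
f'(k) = -2.2*(0.06*sin(k)*cos(k) + 1.55*cos(k))/(-0.03*sin(k)^2 - 1.55*sin(k) + 0.18)^2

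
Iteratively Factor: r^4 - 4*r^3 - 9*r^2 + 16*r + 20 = (r - 2)*(r^3 - 2*r^2 - 13*r - 10) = (r - 2)*(r + 2)*(r^2 - 4*r - 5) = (r - 2)*(r + 1)*(r + 2)*(r - 5)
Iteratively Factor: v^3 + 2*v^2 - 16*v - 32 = (v - 4)*(v^2 + 6*v + 8) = (v - 4)*(v + 2)*(v + 4)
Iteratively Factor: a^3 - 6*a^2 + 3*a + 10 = (a - 5)*(a^2 - a - 2) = (a - 5)*(a + 1)*(a - 2)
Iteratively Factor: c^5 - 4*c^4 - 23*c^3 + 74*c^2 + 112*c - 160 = (c + 4)*(c^4 - 8*c^3 + 9*c^2 + 38*c - 40) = (c - 4)*(c + 4)*(c^3 - 4*c^2 - 7*c + 10) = (c - 5)*(c - 4)*(c + 4)*(c^2 + c - 2) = (c - 5)*(c - 4)*(c - 1)*(c + 4)*(c + 2)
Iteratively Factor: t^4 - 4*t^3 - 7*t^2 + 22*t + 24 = (t - 3)*(t^3 - t^2 - 10*t - 8) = (t - 3)*(t + 2)*(t^2 - 3*t - 4) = (t - 4)*(t - 3)*(t + 2)*(t + 1)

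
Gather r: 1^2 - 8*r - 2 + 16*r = 8*r - 1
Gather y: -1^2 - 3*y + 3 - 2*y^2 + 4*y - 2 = -2*y^2 + y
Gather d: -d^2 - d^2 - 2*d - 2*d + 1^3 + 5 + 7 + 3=-2*d^2 - 4*d + 16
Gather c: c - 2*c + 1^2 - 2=-c - 1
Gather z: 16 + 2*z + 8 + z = 3*z + 24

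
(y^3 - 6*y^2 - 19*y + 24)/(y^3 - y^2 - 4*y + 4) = (y^2 - 5*y - 24)/(y^2 - 4)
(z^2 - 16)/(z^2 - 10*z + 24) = (z + 4)/(z - 6)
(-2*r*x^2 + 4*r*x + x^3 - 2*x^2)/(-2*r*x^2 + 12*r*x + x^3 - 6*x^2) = (x - 2)/(x - 6)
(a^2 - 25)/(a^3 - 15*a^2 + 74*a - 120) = (a + 5)/(a^2 - 10*a + 24)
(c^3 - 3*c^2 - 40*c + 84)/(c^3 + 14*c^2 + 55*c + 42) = (c^2 - 9*c + 14)/(c^2 + 8*c + 7)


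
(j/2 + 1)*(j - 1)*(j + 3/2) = j^3/2 + 5*j^2/4 - j/4 - 3/2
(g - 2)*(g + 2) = g^2 - 4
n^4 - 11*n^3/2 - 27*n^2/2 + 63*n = n*(n - 6)*(n - 3)*(n + 7/2)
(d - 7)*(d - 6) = d^2 - 13*d + 42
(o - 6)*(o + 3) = o^2 - 3*o - 18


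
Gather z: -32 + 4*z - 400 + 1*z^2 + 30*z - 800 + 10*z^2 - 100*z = 11*z^2 - 66*z - 1232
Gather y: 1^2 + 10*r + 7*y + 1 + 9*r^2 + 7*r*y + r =9*r^2 + 11*r + y*(7*r + 7) + 2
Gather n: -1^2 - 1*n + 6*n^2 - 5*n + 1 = 6*n^2 - 6*n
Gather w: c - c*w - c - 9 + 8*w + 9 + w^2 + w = w^2 + w*(9 - c)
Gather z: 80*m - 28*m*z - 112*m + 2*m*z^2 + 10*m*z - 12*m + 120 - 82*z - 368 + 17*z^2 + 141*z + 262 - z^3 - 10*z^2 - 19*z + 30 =-44*m - z^3 + z^2*(2*m + 7) + z*(40 - 18*m) + 44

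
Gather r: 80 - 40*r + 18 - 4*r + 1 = 99 - 44*r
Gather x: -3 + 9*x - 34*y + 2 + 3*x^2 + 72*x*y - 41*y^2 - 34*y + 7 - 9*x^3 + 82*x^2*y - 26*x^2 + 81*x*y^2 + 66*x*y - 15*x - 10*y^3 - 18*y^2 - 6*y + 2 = -9*x^3 + x^2*(82*y - 23) + x*(81*y^2 + 138*y - 6) - 10*y^3 - 59*y^2 - 74*y + 8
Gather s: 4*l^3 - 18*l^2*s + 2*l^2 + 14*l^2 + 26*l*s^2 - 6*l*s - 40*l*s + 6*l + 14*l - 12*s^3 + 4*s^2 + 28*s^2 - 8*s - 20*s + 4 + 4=4*l^3 + 16*l^2 + 20*l - 12*s^3 + s^2*(26*l + 32) + s*(-18*l^2 - 46*l - 28) + 8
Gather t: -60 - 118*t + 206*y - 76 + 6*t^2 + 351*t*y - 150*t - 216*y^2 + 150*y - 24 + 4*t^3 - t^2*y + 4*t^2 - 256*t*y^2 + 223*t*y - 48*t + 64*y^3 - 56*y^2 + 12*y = 4*t^3 + t^2*(10 - y) + t*(-256*y^2 + 574*y - 316) + 64*y^3 - 272*y^2 + 368*y - 160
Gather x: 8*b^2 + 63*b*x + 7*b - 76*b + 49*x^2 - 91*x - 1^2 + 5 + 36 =8*b^2 - 69*b + 49*x^2 + x*(63*b - 91) + 40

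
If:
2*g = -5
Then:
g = -5/2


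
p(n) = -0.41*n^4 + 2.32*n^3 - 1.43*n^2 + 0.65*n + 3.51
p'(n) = -1.64*n^3 + 6.96*n^2 - 2.86*n + 0.65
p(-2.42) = -53.38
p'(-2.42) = 71.57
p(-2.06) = -31.56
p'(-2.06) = 50.41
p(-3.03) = -110.68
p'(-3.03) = 118.84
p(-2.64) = -70.78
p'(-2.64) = 86.88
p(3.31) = 24.91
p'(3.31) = 7.96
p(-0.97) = -0.95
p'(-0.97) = 11.47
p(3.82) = 27.14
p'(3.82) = -0.13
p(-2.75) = -80.79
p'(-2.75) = 95.26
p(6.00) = -74.31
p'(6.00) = -120.19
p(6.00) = -74.31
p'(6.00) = -120.19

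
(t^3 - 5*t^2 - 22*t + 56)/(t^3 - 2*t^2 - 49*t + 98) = (t + 4)/(t + 7)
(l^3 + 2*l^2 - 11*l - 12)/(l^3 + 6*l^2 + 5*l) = (l^2 + l - 12)/(l*(l + 5))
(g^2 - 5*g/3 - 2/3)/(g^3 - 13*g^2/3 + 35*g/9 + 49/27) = 9*(g - 2)/(9*g^2 - 42*g + 49)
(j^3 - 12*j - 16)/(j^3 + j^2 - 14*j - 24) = (j + 2)/(j + 3)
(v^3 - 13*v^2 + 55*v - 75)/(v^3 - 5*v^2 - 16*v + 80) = (v^2 - 8*v + 15)/(v^2 - 16)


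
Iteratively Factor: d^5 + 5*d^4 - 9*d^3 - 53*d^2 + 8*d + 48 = (d - 1)*(d^4 + 6*d^3 - 3*d^2 - 56*d - 48) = (d - 1)*(d + 4)*(d^3 + 2*d^2 - 11*d - 12) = (d - 1)*(d + 4)^2*(d^2 - 2*d - 3) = (d - 3)*(d - 1)*(d + 4)^2*(d + 1)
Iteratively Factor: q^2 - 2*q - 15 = (q - 5)*(q + 3)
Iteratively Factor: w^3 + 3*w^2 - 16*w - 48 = (w + 4)*(w^2 - w - 12) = (w - 4)*(w + 4)*(w + 3)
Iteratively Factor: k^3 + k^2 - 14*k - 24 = (k + 2)*(k^2 - k - 12) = (k + 2)*(k + 3)*(k - 4)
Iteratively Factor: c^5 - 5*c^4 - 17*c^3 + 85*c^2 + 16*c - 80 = (c - 1)*(c^4 - 4*c^3 - 21*c^2 + 64*c + 80) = (c - 4)*(c - 1)*(c^3 - 21*c - 20) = (c - 4)*(c - 1)*(c + 4)*(c^2 - 4*c - 5) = (c - 5)*(c - 4)*(c - 1)*(c + 4)*(c + 1)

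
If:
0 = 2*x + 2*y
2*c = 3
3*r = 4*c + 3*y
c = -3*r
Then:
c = 3/2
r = -1/2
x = 5/2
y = -5/2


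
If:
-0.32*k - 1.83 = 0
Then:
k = -5.72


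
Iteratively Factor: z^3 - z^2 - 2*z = (z)*(z^2 - z - 2) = z*(z + 1)*(z - 2)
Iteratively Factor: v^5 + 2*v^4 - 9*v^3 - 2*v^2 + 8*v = (v - 1)*(v^4 + 3*v^3 - 6*v^2 - 8*v) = (v - 2)*(v - 1)*(v^3 + 5*v^2 + 4*v) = (v - 2)*(v - 1)*(v + 1)*(v^2 + 4*v) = v*(v - 2)*(v - 1)*(v + 1)*(v + 4)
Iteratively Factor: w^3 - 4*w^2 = (w - 4)*(w^2) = w*(w - 4)*(w)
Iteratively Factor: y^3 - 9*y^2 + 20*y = (y - 5)*(y^2 - 4*y) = (y - 5)*(y - 4)*(y)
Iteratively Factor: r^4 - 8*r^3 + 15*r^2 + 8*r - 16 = (r + 1)*(r^3 - 9*r^2 + 24*r - 16) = (r - 1)*(r + 1)*(r^2 - 8*r + 16) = (r - 4)*(r - 1)*(r + 1)*(r - 4)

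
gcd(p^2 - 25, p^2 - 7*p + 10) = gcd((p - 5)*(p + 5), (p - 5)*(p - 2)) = p - 5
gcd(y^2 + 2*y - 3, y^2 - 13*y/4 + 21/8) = 1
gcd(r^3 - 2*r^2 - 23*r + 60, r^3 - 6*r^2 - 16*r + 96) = r - 4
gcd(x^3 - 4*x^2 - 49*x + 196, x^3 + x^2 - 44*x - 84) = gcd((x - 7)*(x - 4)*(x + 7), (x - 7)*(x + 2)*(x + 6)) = x - 7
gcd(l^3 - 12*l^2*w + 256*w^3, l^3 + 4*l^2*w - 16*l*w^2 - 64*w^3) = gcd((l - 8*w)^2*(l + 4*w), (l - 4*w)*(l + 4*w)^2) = l + 4*w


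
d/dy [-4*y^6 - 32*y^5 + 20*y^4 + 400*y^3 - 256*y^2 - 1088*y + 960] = -24*y^5 - 160*y^4 + 80*y^3 + 1200*y^2 - 512*y - 1088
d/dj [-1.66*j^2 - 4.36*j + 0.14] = -3.32*j - 4.36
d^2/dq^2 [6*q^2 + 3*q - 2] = 12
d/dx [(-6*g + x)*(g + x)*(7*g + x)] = -41*g^2 + 4*g*x + 3*x^2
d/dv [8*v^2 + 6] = 16*v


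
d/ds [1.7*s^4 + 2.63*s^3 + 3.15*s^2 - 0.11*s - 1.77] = 6.8*s^3 + 7.89*s^2 + 6.3*s - 0.11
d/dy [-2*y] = -2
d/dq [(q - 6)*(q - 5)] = 2*q - 11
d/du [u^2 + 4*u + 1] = 2*u + 4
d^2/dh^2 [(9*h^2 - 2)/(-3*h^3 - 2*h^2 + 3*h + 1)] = 2*(-81*h^6 - 135*h^4 - 147*h^3 - 84*h^2 - 18*h + 13)/(27*h^9 + 54*h^8 - 45*h^7 - 127*h^6 + 9*h^5 + 96*h^4 + 18*h^3 - 21*h^2 - 9*h - 1)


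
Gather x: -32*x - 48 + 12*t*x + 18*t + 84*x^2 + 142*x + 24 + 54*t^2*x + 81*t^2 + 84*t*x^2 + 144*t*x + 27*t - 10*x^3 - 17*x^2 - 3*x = 81*t^2 + 45*t - 10*x^3 + x^2*(84*t + 67) + x*(54*t^2 + 156*t + 107) - 24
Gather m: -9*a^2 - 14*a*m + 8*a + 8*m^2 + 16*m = -9*a^2 + 8*a + 8*m^2 + m*(16 - 14*a)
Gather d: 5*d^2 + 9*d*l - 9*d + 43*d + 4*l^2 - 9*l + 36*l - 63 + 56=5*d^2 + d*(9*l + 34) + 4*l^2 + 27*l - 7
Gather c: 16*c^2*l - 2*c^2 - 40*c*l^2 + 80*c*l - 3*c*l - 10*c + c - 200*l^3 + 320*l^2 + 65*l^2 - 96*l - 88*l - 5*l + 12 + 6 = c^2*(16*l - 2) + c*(-40*l^2 + 77*l - 9) - 200*l^3 + 385*l^2 - 189*l + 18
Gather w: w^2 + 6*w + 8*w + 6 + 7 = w^2 + 14*w + 13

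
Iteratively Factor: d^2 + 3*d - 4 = (d - 1)*(d + 4)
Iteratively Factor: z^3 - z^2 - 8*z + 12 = (z - 2)*(z^2 + z - 6) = (z - 2)*(z + 3)*(z - 2)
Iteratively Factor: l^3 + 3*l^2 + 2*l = (l + 1)*(l^2 + 2*l) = (l + 1)*(l + 2)*(l)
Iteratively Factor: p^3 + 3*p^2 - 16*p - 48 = (p + 3)*(p^2 - 16) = (p + 3)*(p + 4)*(p - 4)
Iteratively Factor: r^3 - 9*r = (r + 3)*(r^2 - 3*r) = (r - 3)*(r + 3)*(r)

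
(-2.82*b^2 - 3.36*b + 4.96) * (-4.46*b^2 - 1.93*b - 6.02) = 12.5772*b^4 + 20.4282*b^3 + 1.3396*b^2 + 10.6544*b - 29.8592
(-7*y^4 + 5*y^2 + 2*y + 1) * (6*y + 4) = -42*y^5 - 28*y^4 + 30*y^3 + 32*y^2 + 14*y + 4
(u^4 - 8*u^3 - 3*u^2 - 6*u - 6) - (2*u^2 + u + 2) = u^4 - 8*u^3 - 5*u^2 - 7*u - 8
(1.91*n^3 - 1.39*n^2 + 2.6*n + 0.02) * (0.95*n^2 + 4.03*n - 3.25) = 1.8145*n^5 + 6.3768*n^4 - 9.3392*n^3 + 15.0145*n^2 - 8.3694*n - 0.065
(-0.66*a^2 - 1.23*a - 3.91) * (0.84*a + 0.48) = -0.5544*a^3 - 1.35*a^2 - 3.8748*a - 1.8768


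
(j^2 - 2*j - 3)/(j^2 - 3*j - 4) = (j - 3)/(j - 4)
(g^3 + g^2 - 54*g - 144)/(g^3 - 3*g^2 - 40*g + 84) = (g^2 - 5*g - 24)/(g^2 - 9*g + 14)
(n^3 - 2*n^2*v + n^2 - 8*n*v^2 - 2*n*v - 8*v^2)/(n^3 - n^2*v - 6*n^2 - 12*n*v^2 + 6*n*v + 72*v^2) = (n^2 + 2*n*v + n + 2*v)/(n^2 + 3*n*v - 6*n - 18*v)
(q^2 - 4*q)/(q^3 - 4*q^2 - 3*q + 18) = q*(q - 4)/(q^3 - 4*q^2 - 3*q + 18)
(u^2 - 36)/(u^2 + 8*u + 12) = (u - 6)/(u + 2)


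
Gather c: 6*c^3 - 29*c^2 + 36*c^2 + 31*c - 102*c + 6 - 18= 6*c^3 + 7*c^2 - 71*c - 12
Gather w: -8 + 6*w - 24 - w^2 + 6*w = -w^2 + 12*w - 32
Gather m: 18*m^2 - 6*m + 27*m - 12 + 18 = 18*m^2 + 21*m + 6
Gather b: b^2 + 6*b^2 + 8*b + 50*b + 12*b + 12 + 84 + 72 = 7*b^2 + 70*b + 168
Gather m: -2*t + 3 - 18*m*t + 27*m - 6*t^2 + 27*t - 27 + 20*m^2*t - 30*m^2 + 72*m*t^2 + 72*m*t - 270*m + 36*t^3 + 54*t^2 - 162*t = m^2*(20*t - 30) + m*(72*t^2 + 54*t - 243) + 36*t^3 + 48*t^2 - 137*t - 24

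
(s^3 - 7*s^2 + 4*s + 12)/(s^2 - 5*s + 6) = (s^2 - 5*s - 6)/(s - 3)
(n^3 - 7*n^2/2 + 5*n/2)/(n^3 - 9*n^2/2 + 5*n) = (n - 1)/(n - 2)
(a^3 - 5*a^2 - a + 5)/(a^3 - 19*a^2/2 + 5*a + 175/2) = 2*(a^2 - 1)/(2*a^2 - 9*a - 35)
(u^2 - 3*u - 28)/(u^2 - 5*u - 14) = (u + 4)/(u + 2)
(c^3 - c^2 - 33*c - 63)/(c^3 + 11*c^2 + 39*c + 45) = (c - 7)/(c + 5)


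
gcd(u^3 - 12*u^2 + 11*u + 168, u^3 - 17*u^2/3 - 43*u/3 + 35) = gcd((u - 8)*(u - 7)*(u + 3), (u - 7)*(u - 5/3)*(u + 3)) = u^2 - 4*u - 21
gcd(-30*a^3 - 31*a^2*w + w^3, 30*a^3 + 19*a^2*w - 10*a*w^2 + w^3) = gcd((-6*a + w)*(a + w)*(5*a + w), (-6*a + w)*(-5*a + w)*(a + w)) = -6*a^2 - 5*a*w + w^2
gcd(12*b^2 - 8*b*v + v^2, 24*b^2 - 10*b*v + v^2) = -6*b + v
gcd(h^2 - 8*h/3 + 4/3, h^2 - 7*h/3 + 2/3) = h - 2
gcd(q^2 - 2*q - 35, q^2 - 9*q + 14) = q - 7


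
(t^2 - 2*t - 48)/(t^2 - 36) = (t - 8)/(t - 6)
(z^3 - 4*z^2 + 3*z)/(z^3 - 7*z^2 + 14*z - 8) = z*(z - 3)/(z^2 - 6*z + 8)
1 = 1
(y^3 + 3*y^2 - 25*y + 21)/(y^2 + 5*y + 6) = (y^3 + 3*y^2 - 25*y + 21)/(y^2 + 5*y + 6)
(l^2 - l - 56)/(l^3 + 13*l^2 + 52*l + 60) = (l^2 - l - 56)/(l^3 + 13*l^2 + 52*l + 60)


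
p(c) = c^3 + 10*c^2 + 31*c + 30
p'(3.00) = 118.00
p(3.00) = 240.00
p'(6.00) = 259.00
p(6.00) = 792.00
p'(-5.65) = 13.77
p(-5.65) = -6.29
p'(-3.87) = -1.47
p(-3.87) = 1.84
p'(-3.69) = -1.95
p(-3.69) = 1.53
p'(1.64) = 71.87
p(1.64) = 112.15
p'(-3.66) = -2.01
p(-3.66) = 1.47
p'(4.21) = 168.37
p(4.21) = 412.37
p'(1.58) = 70.09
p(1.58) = 107.89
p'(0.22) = 35.55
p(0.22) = 37.31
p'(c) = 3*c^2 + 20*c + 31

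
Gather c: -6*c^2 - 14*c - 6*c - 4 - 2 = -6*c^2 - 20*c - 6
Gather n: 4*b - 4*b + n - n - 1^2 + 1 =0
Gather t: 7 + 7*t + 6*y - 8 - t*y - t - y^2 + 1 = t*(6 - y) - y^2 + 6*y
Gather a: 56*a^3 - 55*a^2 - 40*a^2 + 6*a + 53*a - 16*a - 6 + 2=56*a^3 - 95*a^2 + 43*a - 4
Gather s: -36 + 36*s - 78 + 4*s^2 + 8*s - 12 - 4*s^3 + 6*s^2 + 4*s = -4*s^3 + 10*s^2 + 48*s - 126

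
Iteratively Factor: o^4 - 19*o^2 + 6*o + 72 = (o + 2)*(o^3 - 2*o^2 - 15*o + 36) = (o + 2)*(o + 4)*(o^2 - 6*o + 9) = (o - 3)*(o + 2)*(o + 4)*(o - 3)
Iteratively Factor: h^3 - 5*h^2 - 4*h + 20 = (h + 2)*(h^2 - 7*h + 10) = (h - 2)*(h + 2)*(h - 5)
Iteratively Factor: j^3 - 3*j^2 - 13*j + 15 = (j - 1)*(j^2 - 2*j - 15) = (j - 5)*(j - 1)*(j + 3)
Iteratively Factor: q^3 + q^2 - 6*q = (q)*(q^2 + q - 6) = q*(q + 3)*(q - 2)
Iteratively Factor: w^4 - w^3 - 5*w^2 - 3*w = (w + 1)*(w^3 - 2*w^2 - 3*w) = (w - 3)*(w + 1)*(w^2 + w) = (w - 3)*(w + 1)^2*(w)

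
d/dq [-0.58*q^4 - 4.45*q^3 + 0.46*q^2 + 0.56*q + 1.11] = -2.32*q^3 - 13.35*q^2 + 0.92*q + 0.56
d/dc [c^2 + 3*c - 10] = 2*c + 3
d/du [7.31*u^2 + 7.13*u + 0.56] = 14.62*u + 7.13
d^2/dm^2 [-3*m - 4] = 0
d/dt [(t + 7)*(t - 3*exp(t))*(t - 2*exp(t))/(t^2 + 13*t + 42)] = (-5*t^2*exp(t) + t^2 + 12*t*exp(2*t) - 30*t*exp(t) + 12*t + 66*exp(2*t) - 30*exp(t))/(t^2 + 12*t + 36)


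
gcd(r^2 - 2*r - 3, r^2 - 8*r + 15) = r - 3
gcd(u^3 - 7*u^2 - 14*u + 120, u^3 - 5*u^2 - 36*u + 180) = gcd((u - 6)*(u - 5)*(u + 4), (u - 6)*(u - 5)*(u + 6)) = u^2 - 11*u + 30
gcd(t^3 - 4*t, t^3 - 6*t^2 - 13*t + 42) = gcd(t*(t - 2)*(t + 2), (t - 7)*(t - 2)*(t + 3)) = t - 2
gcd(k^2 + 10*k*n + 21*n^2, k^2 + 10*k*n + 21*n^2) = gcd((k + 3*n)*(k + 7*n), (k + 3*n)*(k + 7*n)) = k^2 + 10*k*n + 21*n^2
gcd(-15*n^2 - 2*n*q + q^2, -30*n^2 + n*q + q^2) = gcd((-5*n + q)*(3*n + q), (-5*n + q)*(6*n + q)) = -5*n + q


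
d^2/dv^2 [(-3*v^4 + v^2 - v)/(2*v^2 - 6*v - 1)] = 2*(-12*v^6 + 108*v^5 - 306*v^4 - 136*v^3 - 12*v^2 - 6*v + 7)/(8*v^6 - 72*v^5 + 204*v^4 - 144*v^3 - 102*v^2 - 18*v - 1)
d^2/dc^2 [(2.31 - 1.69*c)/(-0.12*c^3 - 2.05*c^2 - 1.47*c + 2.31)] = (0.146016*c^5 + 2.095272*c^4 + 4.51605799999999*c^3 - 55.069938*c^2 + 2.408868*c - 20.383902)/(0.001728*c^9 + 0.08856*c^8 + 1.576404*c^7 + 10.685053*c^6 + 15.901389*c^5 - 18.278694*c^4 - 36.669591*c^3 + 17.841978*c^2 + 23.532201*c - 12.326391)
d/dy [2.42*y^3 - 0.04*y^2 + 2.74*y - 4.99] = 7.26*y^2 - 0.08*y + 2.74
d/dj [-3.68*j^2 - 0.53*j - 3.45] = -7.36*j - 0.53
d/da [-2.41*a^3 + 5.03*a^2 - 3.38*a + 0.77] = -7.23*a^2 + 10.06*a - 3.38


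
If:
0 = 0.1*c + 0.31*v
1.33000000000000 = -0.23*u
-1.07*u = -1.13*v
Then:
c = 16.97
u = -5.78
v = -5.48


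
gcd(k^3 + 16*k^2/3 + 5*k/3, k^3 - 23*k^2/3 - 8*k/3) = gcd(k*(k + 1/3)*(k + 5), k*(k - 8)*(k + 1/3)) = k^2 + k/3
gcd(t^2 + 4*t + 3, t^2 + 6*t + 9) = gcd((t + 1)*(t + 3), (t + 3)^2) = t + 3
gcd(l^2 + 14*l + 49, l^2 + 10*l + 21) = l + 7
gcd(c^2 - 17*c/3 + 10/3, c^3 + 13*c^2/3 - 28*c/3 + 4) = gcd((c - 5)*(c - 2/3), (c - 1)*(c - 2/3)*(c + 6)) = c - 2/3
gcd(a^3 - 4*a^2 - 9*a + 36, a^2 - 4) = 1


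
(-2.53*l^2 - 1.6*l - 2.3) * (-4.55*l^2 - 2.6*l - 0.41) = 11.5115*l^4 + 13.858*l^3 + 15.6623*l^2 + 6.636*l + 0.943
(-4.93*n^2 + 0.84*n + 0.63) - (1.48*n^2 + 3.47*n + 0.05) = -6.41*n^2 - 2.63*n + 0.58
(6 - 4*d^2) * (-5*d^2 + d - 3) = 20*d^4 - 4*d^3 - 18*d^2 + 6*d - 18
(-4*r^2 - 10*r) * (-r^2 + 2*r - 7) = 4*r^4 + 2*r^3 + 8*r^2 + 70*r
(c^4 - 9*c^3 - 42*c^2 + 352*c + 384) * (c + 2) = c^5 - 7*c^4 - 60*c^3 + 268*c^2 + 1088*c + 768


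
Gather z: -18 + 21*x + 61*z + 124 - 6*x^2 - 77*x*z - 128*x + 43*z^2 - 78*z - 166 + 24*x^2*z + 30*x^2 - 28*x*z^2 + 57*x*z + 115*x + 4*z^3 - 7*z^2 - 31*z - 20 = 24*x^2 + 8*x + 4*z^3 + z^2*(36 - 28*x) + z*(24*x^2 - 20*x - 48) - 80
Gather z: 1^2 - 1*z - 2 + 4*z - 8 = 3*z - 9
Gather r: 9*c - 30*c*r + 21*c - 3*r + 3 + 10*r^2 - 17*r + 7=30*c + 10*r^2 + r*(-30*c - 20) + 10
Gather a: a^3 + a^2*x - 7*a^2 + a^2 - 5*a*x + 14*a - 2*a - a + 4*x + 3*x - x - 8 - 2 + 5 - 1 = a^3 + a^2*(x - 6) + a*(11 - 5*x) + 6*x - 6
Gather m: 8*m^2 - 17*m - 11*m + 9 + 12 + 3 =8*m^2 - 28*m + 24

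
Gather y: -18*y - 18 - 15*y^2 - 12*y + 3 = -15*y^2 - 30*y - 15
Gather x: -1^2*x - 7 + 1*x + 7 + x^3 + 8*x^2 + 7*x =x^3 + 8*x^2 + 7*x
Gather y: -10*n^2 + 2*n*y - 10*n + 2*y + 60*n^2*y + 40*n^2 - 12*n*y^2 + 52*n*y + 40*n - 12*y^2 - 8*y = 30*n^2 + 30*n + y^2*(-12*n - 12) + y*(60*n^2 + 54*n - 6)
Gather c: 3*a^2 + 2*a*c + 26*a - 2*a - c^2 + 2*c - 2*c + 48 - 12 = 3*a^2 + 2*a*c + 24*a - c^2 + 36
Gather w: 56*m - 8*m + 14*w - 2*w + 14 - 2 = 48*m + 12*w + 12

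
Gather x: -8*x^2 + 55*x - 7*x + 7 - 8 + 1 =-8*x^2 + 48*x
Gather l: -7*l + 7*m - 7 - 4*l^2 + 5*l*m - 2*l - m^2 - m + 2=-4*l^2 + l*(5*m - 9) - m^2 + 6*m - 5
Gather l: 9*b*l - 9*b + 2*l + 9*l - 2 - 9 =-9*b + l*(9*b + 11) - 11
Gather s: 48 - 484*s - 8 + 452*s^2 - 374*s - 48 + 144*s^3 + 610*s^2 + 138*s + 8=144*s^3 + 1062*s^2 - 720*s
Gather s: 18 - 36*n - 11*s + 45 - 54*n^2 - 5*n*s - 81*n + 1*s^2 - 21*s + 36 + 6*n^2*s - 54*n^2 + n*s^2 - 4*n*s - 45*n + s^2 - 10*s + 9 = -108*n^2 - 162*n + s^2*(n + 2) + s*(6*n^2 - 9*n - 42) + 108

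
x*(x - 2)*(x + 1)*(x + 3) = x^4 + 2*x^3 - 5*x^2 - 6*x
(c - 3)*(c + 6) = c^2 + 3*c - 18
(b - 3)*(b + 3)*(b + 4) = b^3 + 4*b^2 - 9*b - 36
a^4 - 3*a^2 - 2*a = a*(a - 2)*(a + 1)^2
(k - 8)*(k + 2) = k^2 - 6*k - 16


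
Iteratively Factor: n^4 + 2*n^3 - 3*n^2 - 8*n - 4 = (n + 2)*(n^3 - 3*n - 2) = (n + 1)*(n + 2)*(n^2 - n - 2) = (n - 2)*(n + 1)*(n + 2)*(n + 1)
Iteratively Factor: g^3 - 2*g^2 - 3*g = (g - 3)*(g^2 + g) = (g - 3)*(g + 1)*(g)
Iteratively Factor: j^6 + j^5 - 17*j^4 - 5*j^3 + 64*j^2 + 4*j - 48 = (j + 4)*(j^5 - 3*j^4 - 5*j^3 + 15*j^2 + 4*j - 12) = (j - 3)*(j + 4)*(j^4 - 5*j^2 + 4) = (j - 3)*(j + 1)*(j + 4)*(j^3 - j^2 - 4*j + 4) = (j - 3)*(j - 2)*(j + 1)*(j + 4)*(j^2 + j - 2) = (j - 3)*(j - 2)*(j - 1)*(j + 1)*(j + 4)*(j + 2)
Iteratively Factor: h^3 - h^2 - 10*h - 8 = (h - 4)*(h^2 + 3*h + 2) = (h - 4)*(h + 1)*(h + 2)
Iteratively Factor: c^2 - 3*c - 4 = (c + 1)*(c - 4)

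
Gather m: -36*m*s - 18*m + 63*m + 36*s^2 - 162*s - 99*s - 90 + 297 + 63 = m*(45 - 36*s) + 36*s^2 - 261*s + 270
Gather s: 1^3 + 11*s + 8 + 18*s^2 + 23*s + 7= 18*s^2 + 34*s + 16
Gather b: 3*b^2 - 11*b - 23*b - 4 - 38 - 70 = 3*b^2 - 34*b - 112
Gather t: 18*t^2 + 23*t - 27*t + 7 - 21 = 18*t^2 - 4*t - 14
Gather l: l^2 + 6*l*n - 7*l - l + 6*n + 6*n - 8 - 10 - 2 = l^2 + l*(6*n - 8) + 12*n - 20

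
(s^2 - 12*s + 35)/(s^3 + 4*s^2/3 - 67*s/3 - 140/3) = 3*(s - 7)/(3*s^2 + 19*s + 28)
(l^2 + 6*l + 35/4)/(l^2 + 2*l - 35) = (l^2 + 6*l + 35/4)/(l^2 + 2*l - 35)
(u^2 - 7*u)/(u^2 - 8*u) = (u - 7)/(u - 8)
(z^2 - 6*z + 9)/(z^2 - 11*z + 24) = (z - 3)/(z - 8)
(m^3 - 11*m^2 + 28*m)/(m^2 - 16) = m*(m - 7)/(m + 4)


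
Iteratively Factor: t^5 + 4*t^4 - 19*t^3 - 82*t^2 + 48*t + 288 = (t - 4)*(t^4 + 8*t^3 + 13*t^2 - 30*t - 72) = (t - 4)*(t + 3)*(t^3 + 5*t^2 - 2*t - 24) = (t - 4)*(t + 3)*(t + 4)*(t^2 + t - 6) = (t - 4)*(t + 3)^2*(t + 4)*(t - 2)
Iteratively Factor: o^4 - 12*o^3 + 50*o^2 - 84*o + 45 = (o - 5)*(o^3 - 7*o^2 + 15*o - 9) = (o - 5)*(o - 3)*(o^2 - 4*o + 3) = (o - 5)*(o - 3)*(o - 1)*(o - 3)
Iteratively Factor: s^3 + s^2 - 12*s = (s - 3)*(s^2 + 4*s) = s*(s - 3)*(s + 4)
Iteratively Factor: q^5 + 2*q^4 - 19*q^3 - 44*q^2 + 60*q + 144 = (q + 3)*(q^4 - q^3 - 16*q^2 + 4*q + 48) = (q + 2)*(q + 3)*(q^3 - 3*q^2 - 10*q + 24) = (q - 4)*(q + 2)*(q + 3)*(q^2 + q - 6) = (q - 4)*(q - 2)*(q + 2)*(q + 3)*(q + 3)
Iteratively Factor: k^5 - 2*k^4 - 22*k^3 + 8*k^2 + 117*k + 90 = (k + 2)*(k^4 - 4*k^3 - 14*k^2 + 36*k + 45) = (k + 2)*(k + 3)*(k^3 - 7*k^2 + 7*k + 15) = (k + 1)*(k + 2)*(k + 3)*(k^2 - 8*k + 15) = (k - 3)*(k + 1)*(k + 2)*(k + 3)*(k - 5)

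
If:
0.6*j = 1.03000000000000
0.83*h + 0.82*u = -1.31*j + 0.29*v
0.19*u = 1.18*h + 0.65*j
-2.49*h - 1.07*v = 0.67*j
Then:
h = -1.12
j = 1.72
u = -1.07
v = 1.53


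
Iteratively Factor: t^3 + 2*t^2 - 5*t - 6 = (t + 1)*(t^2 + t - 6) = (t + 1)*(t + 3)*(t - 2)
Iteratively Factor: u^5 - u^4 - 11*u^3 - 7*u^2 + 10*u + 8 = (u + 1)*(u^4 - 2*u^3 - 9*u^2 + 2*u + 8) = (u - 4)*(u + 1)*(u^3 + 2*u^2 - u - 2) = (u - 4)*(u + 1)*(u + 2)*(u^2 - 1) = (u - 4)*(u - 1)*(u + 1)*(u + 2)*(u + 1)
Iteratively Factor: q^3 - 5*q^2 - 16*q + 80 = (q - 4)*(q^2 - q - 20) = (q - 4)*(q + 4)*(q - 5)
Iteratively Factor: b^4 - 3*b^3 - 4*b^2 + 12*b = (b + 2)*(b^3 - 5*b^2 + 6*b) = (b - 3)*(b + 2)*(b^2 - 2*b) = b*(b - 3)*(b + 2)*(b - 2)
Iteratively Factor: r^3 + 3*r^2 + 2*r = (r + 2)*(r^2 + r) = r*(r + 2)*(r + 1)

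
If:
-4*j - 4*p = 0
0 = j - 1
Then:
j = 1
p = -1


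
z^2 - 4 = (z - 2)*(z + 2)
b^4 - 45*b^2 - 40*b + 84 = (b - 7)*(b - 1)*(b + 2)*(b + 6)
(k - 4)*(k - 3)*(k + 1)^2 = k^4 - 5*k^3 - k^2 + 17*k + 12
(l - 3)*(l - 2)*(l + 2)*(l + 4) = l^4 + l^3 - 16*l^2 - 4*l + 48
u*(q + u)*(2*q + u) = 2*q^2*u + 3*q*u^2 + u^3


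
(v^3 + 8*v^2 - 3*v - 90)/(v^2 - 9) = (v^2 + 11*v + 30)/(v + 3)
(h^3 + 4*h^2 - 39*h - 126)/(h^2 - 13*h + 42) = (h^2 + 10*h + 21)/(h - 7)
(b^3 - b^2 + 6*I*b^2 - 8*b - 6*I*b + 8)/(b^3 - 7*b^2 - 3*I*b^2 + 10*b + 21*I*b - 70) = (b^2 + b*(-1 + 4*I) - 4*I)/(b^2 - b*(7 + 5*I) + 35*I)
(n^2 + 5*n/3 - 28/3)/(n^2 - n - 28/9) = 3*(n + 4)/(3*n + 4)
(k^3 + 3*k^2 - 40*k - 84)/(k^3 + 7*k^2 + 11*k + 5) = (k^3 + 3*k^2 - 40*k - 84)/(k^3 + 7*k^2 + 11*k + 5)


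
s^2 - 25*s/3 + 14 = (s - 6)*(s - 7/3)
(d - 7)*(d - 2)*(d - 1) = d^3 - 10*d^2 + 23*d - 14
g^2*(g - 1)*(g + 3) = g^4 + 2*g^3 - 3*g^2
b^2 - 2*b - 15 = (b - 5)*(b + 3)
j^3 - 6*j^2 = j^2*(j - 6)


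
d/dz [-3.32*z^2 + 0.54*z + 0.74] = 0.54 - 6.64*z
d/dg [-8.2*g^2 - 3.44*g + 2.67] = -16.4*g - 3.44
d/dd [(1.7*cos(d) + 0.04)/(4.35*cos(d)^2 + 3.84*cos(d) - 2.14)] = (7.395*cos(d)^2 + 0.348*cos(d) + 3.7916)*sin(d)/(18.9225*cos(d)^4 + 33.408*cos(d)^3 - 3.8724*cos(d)^2 - 16.4352*cos(d) + 4.5796)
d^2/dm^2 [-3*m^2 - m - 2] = -6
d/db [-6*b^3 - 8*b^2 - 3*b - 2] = -18*b^2 - 16*b - 3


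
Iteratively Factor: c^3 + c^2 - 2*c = (c + 2)*(c^2 - c) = c*(c + 2)*(c - 1)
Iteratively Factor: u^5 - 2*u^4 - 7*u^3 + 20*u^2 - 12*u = (u - 2)*(u^4 - 7*u^2 + 6*u) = u*(u - 2)*(u^3 - 7*u + 6) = u*(u - 2)^2*(u^2 + 2*u - 3) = u*(u - 2)^2*(u + 3)*(u - 1)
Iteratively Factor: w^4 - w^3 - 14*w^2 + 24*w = (w)*(w^3 - w^2 - 14*w + 24) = w*(w - 3)*(w^2 + 2*w - 8) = w*(w - 3)*(w + 4)*(w - 2)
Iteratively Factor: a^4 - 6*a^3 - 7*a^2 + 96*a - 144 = (a - 3)*(a^3 - 3*a^2 - 16*a + 48) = (a - 4)*(a - 3)*(a^2 + a - 12) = (a - 4)*(a - 3)^2*(a + 4)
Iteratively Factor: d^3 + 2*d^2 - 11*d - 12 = (d - 3)*(d^2 + 5*d + 4) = (d - 3)*(d + 1)*(d + 4)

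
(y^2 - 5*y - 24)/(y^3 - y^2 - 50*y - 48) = (y + 3)/(y^2 + 7*y + 6)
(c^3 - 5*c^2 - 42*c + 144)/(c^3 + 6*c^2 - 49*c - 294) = (c^2 - 11*c + 24)/(c^2 - 49)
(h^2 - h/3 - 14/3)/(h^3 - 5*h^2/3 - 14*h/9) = 3*(h + 2)/(h*(3*h + 2))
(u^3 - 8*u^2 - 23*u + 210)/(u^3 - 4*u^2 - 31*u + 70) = (u - 6)/(u - 2)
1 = 1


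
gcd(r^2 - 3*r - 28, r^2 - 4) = 1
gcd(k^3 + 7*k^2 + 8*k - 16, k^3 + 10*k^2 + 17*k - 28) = k^2 + 3*k - 4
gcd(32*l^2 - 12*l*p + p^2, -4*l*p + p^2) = -4*l + p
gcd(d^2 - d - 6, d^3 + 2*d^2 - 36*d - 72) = d + 2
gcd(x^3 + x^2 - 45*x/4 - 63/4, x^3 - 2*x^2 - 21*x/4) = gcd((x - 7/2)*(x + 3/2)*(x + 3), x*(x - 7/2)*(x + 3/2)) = x^2 - 2*x - 21/4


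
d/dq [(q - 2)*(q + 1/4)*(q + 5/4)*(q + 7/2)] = 4*q^3 + 9*q^2 - 71*q/8 - 321/32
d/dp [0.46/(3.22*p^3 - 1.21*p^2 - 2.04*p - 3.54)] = (-4.4436*p^2 + 1.1132*p + 0.9384)/(-3.22*p^3 + 1.21*p^2 + 2.04*p + 3.54)^2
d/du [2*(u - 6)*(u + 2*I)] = 4*u - 12 + 4*I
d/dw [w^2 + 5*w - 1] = 2*w + 5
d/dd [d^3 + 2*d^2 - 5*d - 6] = 3*d^2 + 4*d - 5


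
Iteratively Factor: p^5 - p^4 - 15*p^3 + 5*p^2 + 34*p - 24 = (p + 3)*(p^4 - 4*p^3 - 3*p^2 + 14*p - 8) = (p - 4)*(p + 3)*(p^3 - 3*p + 2) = (p - 4)*(p - 1)*(p + 3)*(p^2 + p - 2) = (p - 4)*(p - 1)*(p + 2)*(p + 3)*(p - 1)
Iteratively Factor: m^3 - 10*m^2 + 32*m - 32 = (m - 4)*(m^2 - 6*m + 8) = (m - 4)*(m - 2)*(m - 4)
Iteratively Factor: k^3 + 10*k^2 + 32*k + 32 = (k + 4)*(k^2 + 6*k + 8) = (k + 2)*(k + 4)*(k + 4)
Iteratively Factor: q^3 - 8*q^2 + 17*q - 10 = (q - 1)*(q^2 - 7*q + 10) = (q - 2)*(q - 1)*(q - 5)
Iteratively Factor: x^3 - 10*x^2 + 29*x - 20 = (x - 1)*(x^2 - 9*x + 20) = (x - 5)*(x - 1)*(x - 4)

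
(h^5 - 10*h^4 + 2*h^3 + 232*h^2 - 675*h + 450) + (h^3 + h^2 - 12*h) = h^5 - 10*h^4 + 3*h^3 + 233*h^2 - 687*h + 450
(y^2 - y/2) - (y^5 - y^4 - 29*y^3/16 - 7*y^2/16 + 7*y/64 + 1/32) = -y^5 + y^4 + 29*y^3/16 + 23*y^2/16 - 39*y/64 - 1/32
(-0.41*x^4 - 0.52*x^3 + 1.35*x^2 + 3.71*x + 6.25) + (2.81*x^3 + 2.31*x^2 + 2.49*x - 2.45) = -0.41*x^4 + 2.29*x^3 + 3.66*x^2 + 6.2*x + 3.8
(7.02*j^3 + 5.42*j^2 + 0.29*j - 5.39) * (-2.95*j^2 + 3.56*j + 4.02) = -20.709*j^5 + 9.0022*j^4 + 46.6601*j^3 + 38.7213*j^2 - 18.0226*j - 21.6678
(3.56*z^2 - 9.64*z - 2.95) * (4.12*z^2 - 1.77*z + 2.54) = 14.6672*z^4 - 46.018*z^3 + 13.9512*z^2 - 19.2641*z - 7.493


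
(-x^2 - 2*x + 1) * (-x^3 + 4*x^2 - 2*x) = x^5 - 2*x^4 - 7*x^3 + 8*x^2 - 2*x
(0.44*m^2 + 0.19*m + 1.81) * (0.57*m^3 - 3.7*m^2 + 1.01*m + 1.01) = 0.2508*m^5 - 1.5197*m^4 + 0.7731*m^3 - 6.0607*m^2 + 2.02*m + 1.8281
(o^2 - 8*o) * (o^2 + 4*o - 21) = o^4 - 4*o^3 - 53*o^2 + 168*o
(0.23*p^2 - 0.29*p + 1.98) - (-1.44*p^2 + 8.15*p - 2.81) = 1.67*p^2 - 8.44*p + 4.79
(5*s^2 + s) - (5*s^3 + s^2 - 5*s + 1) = -5*s^3 + 4*s^2 + 6*s - 1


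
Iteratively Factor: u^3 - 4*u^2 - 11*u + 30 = (u + 3)*(u^2 - 7*u + 10) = (u - 2)*(u + 3)*(u - 5)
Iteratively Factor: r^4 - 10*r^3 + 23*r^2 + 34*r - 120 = (r - 3)*(r^3 - 7*r^2 + 2*r + 40) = (r - 3)*(r + 2)*(r^2 - 9*r + 20) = (r - 4)*(r - 3)*(r + 2)*(r - 5)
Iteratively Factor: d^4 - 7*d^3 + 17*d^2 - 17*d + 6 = (d - 1)*(d^3 - 6*d^2 + 11*d - 6) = (d - 2)*(d - 1)*(d^2 - 4*d + 3) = (d - 3)*(d - 2)*(d - 1)*(d - 1)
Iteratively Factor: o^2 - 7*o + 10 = (o - 5)*(o - 2)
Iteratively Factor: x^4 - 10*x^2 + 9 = (x + 3)*(x^3 - 3*x^2 - x + 3) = (x - 3)*(x + 3)*(x^2 - 1) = (x - 3)*(x - 1)*(x + 3)*(x + 1)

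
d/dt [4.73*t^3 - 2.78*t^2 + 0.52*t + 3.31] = 14.19*t^2 - 5.56*t + 0.52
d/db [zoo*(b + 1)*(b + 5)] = zoo*(b + 3)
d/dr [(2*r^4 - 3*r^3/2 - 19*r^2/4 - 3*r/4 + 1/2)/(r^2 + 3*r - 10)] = (8*r^3 + 65*r^2 + 50*r + 3)/(2*(r^2 + 10*r + 25))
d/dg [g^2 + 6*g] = 2*g + 6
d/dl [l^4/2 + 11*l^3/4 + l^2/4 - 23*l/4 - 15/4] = 2*l^3 + 33*l^2/4 + l/2 - 23/4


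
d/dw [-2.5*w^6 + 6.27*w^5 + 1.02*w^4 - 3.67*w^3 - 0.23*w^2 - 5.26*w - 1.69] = -15.0*w^5 + 31.35*w^4 + 4.08*w^3 - 11.01*w^2 - 0.46*w - 5.26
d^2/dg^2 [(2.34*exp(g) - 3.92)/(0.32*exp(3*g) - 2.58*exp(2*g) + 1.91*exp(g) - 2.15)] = (0.958464*exp(6*g) - 9.40838399999999*exp(5*g) + 45.455016*exp(4*g) - 76.704148*exp(3*g) - 44.201592*exp(2*g) + 82.285618*exp(g) - 5.28083)*exp(g)/(0.032768*exp(9*g) - 0.792576*exp(8*g) + 6.976896*exp(7*g) - 27.295368*exp(6*g) + 52.293588*exp(5*g) - 79.054554*exp(4*g) + 74.974091*exp(3*g) - 59.308395*exp(2*g) + 26.486925*exp(g) - 9.938375)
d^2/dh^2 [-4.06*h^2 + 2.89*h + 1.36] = -8.12000000000000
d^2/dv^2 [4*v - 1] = 0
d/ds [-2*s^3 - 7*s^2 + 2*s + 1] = -6*s^2 - 14*s + 2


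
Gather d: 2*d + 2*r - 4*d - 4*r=-2*d - 2*r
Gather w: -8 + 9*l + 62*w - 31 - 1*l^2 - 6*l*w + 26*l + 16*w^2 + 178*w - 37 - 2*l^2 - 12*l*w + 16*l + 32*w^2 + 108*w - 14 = -3*l^2 + 51*l + 48*w^2 + w*(348 - 18*l) - 90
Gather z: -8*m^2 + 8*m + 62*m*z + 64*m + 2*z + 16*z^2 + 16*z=-8*m^2 + 72*m + 16*z^2 + z*(62*m + 18)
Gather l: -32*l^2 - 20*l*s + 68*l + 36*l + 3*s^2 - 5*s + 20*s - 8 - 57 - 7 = -32*l^2 + l*(104 - 20*s) + 3*s^2 + 15*s - 72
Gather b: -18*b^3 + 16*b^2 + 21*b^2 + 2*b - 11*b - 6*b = -18*b^3 + 37*b^2 - 15*b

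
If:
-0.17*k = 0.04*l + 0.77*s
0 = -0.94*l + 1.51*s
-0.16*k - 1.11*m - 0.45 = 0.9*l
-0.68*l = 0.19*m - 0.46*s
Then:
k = -0.73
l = 0.24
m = -0.49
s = 0.15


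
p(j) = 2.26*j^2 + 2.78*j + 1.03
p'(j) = 4.52*j + 2.78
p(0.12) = 1.40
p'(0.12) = 3.32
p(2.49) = 21.96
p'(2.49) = 14.03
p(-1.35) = 1.40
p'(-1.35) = -3.32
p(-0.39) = 0.29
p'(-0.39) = 1.02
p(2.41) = 20.86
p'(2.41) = 13.67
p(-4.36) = 31.87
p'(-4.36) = -16.93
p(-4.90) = 41.67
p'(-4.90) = -19.37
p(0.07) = 1.24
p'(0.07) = 3.10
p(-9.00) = 159.07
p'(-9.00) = -37.90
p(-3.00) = 13.03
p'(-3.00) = -10.78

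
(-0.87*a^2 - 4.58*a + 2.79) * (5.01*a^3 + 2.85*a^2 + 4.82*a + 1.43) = -4.3587*a^5 - 25.4253*a^4 - 3.2685*a^3 - 15.3682*a^2 + 6.8984*a + 3.9897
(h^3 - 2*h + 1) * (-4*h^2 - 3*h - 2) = -4*h^5 - 3*h^4 + 6*h^3 + 2*h^2 + h - 2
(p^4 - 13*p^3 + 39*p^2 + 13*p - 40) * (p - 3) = p^5 - 16*p^4 + 78*p^3 - 104*p^2 - 79*p + 120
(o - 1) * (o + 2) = o^2 + o - 2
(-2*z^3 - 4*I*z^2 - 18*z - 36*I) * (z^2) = -2*z^5 - 4*I*z^4 - 18*z^3 - 36*I*z^2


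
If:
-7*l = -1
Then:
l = 1/7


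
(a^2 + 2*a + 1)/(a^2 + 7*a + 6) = (a + 1)/(a + 6)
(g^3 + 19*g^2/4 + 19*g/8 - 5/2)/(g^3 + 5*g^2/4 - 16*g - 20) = (g - 1/2)/(g - 4)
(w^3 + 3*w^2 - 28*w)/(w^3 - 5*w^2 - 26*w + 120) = w*(w + 7)/(w^2 - w - 30)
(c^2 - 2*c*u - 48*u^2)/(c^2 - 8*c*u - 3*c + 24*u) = (c + 6*u)/(c - 3)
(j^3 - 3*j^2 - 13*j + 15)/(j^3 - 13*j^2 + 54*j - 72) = (j^3 - 3*j^2 - 13*j + 15)/(j^3 - 13*j^2 + 54*j - 72)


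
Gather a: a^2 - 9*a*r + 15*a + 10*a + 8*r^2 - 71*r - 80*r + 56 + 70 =a^2 + a*(25 - 9*r) + 8*r^2 - 151*r + 126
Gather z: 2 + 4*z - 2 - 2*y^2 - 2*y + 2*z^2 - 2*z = -2*y^2 - 2*y + 2*z^2 + 2*z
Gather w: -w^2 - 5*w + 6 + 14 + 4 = -w^2 - 5*w + 24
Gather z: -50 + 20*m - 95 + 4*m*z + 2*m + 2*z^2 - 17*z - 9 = 22*m + 2*z^2 + z*(4*m - 17) - 154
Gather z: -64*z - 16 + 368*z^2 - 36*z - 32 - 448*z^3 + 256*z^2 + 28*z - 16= -448*z^3 + 624*z^2 - 72*z - 64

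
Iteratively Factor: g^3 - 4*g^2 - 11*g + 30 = (g - 5)*(g^2 + g - 6) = (g - 5)*(g - 2)*(g + 3)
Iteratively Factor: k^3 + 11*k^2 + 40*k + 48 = (k + 4)*(k^2 + 7*k + 12) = (k + 4)^2*(k + 3)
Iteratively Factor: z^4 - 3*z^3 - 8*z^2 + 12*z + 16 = (z + 1)*(z^3 - 4*z^2 - 4*z + 16) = (z + 1)*(z + 2)*(z^2 - 6*z + 8) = (z - 4)*(z + 1)*(z + 2)*(z - 2)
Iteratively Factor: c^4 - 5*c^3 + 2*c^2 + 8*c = (c - 2)*(c^3 - 3*c^2 - 4*c) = (c - 4)*(c - 2)*(c^2 + c) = (c - 4)*(c - 2)*(c + 1)*(c)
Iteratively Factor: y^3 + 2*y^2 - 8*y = (y + 4)*(y^2 - 2*y) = (y - 2)*(y + 4)*(y)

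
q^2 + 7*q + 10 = (q + 2)*(q + 5)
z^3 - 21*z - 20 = (z - 5)*(z + 1)*(z + 4)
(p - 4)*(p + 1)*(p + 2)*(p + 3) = p^4 + 2*p^3 - 13*p^2 - 38*p - 24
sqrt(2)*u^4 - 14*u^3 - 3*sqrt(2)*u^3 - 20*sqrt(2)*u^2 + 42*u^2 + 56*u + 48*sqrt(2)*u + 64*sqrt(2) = (u - 4)*(u - 8*sqrt(2))*(u + sqrt(2))*(sqrt(2)*u + sqrt(2))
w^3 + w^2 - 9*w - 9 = (w - 3)*(w + 1)*(w + 3)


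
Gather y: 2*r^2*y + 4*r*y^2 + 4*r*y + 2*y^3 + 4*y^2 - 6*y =2*y^3 + y^2*(4*r + 4) + y*(2*r^2 + 4*r - 6)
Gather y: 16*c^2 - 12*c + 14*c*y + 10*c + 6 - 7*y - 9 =16*c^2 - 2*c + y*(14*c - 7) - 3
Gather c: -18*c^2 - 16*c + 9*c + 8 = -18*c^2 - 7*c + 8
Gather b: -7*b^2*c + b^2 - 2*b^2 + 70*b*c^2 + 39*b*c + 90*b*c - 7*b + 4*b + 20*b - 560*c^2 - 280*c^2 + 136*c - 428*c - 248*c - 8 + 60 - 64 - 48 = b^2*(-7*c - 1) + b*(70*c^2 + 129*c + 17) - 840*c^2 - 540*c - 60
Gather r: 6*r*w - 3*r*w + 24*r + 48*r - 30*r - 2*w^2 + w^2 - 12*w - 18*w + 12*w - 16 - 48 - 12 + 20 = r*(3*w + 42) - w^2 - 18*w - 56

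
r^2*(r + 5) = r^3 + 5*r^2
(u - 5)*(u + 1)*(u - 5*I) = u^3 - 4*u^2 - 5*I*u^2 - 5*u + 20*I*u + 25*I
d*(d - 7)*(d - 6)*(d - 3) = d^4 - 16*d^3 + 81*d^2 - 126*d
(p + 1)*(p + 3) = p^2 + 4*p + 3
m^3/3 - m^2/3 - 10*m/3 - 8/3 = (m/3 + 1/3)*(m - 4)*(m + 2)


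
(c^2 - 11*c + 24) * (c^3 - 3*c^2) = c^5 - 14*c^4 + 57*c^3 - 72*c^2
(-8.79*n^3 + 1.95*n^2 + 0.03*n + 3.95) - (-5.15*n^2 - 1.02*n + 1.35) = -8.79*n^3 + 7.1*n^2 + 1.05*n + 2.6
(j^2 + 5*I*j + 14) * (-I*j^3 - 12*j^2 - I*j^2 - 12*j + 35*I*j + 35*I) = -I*j^5 - 7*j^4 - I*j^4 - 7*j^3 - 39*I*j^3 - 343*j^2 - 39*I*j^2 - 343*j + 490*I*j + 490*I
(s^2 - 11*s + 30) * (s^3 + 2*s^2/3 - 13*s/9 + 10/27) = s^5 - 31*s^4/3 + 191*s^3/9 + 979*s^2/27 - 1280*s/27 + 100/9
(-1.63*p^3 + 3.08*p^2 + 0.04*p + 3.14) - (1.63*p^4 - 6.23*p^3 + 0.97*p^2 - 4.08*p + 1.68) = -1.63*p^4 + 4.6*p^3 + 2.11*p^2 + 4.12*p + 1.46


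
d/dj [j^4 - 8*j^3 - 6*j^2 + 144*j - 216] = 4*j^3 - 24*j^2 - 12*j + 144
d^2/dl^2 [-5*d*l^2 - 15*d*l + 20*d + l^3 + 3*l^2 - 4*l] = -10*d + 6*l + 6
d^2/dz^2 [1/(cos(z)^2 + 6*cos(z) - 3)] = 2*(-2*sin(z)^4 + 9*sin(z)^2*cos(z) + 25*sin(z)^2 + 16)/(cos(z)^2 + 6*cos(z) - 3)^3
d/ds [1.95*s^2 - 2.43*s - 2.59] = 3.9*s - 2.43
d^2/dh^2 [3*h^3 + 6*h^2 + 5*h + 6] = 18*h + 12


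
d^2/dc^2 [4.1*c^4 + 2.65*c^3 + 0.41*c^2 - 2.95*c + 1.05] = 49.2*c^2 + 15.9*c + 0.82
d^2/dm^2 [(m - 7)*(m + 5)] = 2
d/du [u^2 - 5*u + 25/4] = 2*u - 5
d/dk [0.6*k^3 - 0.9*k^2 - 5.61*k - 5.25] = 1.8*k^2 - 1.8*k - 5.61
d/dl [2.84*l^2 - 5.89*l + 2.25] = 5.68*l - 5.89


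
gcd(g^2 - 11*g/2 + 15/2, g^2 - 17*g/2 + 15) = g - 5/2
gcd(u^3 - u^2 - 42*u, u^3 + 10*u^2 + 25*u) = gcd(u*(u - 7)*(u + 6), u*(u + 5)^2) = u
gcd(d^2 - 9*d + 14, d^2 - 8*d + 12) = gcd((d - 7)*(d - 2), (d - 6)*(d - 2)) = d - 2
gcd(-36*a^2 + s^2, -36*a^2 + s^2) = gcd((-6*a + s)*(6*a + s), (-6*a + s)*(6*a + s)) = -36*a^2 + s^2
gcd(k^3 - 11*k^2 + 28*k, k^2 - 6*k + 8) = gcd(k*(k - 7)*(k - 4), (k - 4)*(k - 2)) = k - 4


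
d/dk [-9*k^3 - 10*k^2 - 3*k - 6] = -27*k^2 - 20*k - 3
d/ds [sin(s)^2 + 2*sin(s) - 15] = 2*(sin(s) + 1)*cos(s)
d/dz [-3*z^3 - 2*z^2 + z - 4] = -9*z^2 - 4*z + 1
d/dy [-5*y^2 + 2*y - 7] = 2 - 10*y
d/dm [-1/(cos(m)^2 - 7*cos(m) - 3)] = (7 - 2*cos(m))*sin(m)/(sin(m)^2 + 7*cos(m) + 2)^2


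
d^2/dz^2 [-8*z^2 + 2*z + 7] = -16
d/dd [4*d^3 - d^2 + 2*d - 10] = 12*d^2 - 2*d + 2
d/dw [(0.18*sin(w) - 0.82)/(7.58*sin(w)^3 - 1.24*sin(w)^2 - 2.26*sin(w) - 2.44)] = (-2.7288*sin(w)^3 + 18.87*sin(w)^2 - 2.0336*sin(w) - 2.2924)*cos(w)/(57.4564*sin(w)^6 - 18.7984*sin(w)^5 - 32.724*sin(w)^4 - 31.3856*sin(w)^3 + 11.1588*sin(w)^2 + 11.0288*sin(w) + 5.9536)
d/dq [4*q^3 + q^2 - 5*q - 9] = 12*q^2 + 2*q - 5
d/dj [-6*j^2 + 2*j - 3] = 2 - 12*j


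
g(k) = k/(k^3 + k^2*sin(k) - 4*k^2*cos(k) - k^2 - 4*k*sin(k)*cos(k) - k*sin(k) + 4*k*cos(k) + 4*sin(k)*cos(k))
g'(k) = k*(-4*k^2*sin(k) - k^2*cos(k) - 3*k^2 - 4*k*sin(k)^2 + 2*k*sin(k) + 4*k*cos(k)^2 + 9*k*cos(k) + 2*k + 4*sin(k)^2 + 4*sin(k)*cos(k) + sin(k) - 4*cos(k)^2 - 4*cos(k))/(k^3 + k^2*sin(k) - 4*k^2*cos(k) - k^2 - 4*k*sin(k)*cos(k) - k*sin(k) + 4*k*cos(k) + 4*sin(k)*cos(k))^2 + 1/(k^3 + k^2*sin(k) - 4*k^2*cos(k) - k^2 - 4*k*sin(k)*cos(k) - k*sin(k) + 4*k*cos(k) + 4*sin(k)*cos(k)) = (-4*k^3*sin(k) - k^3*cos(k) - 2*k^3 + 3*k^2*sin(k) + 5*k^2*cos(k) + 4*k^2*cos(2*k) + k^2 - 4*k*cos(2*k) + 2*sin(2*k))/((k - 1)^2*(k + sin(k))^2*(k - 4*cos(k))^2)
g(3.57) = 0.06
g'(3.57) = -0.00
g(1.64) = 0.51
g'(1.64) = -1.98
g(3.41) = 0.06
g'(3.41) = -0.01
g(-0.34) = 0.09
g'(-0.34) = 0.06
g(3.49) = 0.06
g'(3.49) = -0.01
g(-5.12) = 0.03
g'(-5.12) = 0.03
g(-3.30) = -0.38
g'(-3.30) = 0.97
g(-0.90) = 0.08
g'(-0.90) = -0.02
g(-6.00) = 0.02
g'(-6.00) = 0.01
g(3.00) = 0.07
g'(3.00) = -0.03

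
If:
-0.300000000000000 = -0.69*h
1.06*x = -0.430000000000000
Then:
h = 0.43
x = -0.41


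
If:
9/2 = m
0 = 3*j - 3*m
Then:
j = 9/2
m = 9/2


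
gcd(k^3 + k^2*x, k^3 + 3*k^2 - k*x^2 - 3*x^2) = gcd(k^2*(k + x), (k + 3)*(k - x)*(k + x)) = k + x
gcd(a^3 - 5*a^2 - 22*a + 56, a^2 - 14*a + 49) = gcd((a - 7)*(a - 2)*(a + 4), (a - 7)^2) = a - 7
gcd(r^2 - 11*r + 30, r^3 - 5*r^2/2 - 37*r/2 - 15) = r - 6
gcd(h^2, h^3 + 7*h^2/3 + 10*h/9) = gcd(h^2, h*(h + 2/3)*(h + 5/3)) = h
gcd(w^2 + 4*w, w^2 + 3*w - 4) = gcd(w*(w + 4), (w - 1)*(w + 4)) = w + 4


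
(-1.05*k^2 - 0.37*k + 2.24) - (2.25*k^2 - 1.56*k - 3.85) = -3.3*k^2 + 1.19*k + 6.09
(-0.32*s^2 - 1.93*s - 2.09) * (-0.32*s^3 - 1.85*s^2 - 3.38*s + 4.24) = 0.1024*s^5 + 1.2096*s^4 + 5.3209*s^3 + 9.0331*s^2 - 1.119*s - 8.8616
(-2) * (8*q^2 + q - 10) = -16*q^2 - 2*q + 20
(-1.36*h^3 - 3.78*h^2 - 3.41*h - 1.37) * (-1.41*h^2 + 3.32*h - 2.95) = 1.9176*h^5 + 0.8146*h^4 - 3.7295*h^3 + 1.7615*h^2 + 5.5111*h + 4.0415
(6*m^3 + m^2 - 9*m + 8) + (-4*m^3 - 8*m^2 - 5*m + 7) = 2*m^3 - 7*m^2 - 14*m + 15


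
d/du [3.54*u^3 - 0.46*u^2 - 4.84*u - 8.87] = 10.62*u^2 - 0.92*u - 4.84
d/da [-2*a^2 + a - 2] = 1 - 4*a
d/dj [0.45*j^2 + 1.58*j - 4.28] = 0.9*j + 1.58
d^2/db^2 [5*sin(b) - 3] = -5*sin(b)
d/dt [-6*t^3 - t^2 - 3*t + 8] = -18*t^2 - 2*t - 3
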